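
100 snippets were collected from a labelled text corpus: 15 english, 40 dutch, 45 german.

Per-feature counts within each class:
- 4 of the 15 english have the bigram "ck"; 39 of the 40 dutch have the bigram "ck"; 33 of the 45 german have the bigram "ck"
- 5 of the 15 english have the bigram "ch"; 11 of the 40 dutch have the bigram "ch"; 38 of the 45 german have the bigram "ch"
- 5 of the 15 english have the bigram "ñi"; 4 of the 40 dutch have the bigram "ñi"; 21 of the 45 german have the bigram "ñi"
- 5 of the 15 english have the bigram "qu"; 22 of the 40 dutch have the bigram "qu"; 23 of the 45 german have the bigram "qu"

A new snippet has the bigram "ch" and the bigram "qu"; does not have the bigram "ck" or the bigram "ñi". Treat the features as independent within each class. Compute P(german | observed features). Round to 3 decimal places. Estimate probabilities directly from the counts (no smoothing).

english: (15/100) × (11/15) × (5/15) × (10/15) × (5/15) ≈ 0.00814815
dutch: (40/100) × (1/40) × (11/40) × (36/40) × (22/40) = 0.00136125
german: (45/100) × (12/45) × (38/45) × (24/45) × (23/45) ≈ 0.0276227
P(german | x) = 0.0276227 / 0.0371321 ≈ 0.744

0.744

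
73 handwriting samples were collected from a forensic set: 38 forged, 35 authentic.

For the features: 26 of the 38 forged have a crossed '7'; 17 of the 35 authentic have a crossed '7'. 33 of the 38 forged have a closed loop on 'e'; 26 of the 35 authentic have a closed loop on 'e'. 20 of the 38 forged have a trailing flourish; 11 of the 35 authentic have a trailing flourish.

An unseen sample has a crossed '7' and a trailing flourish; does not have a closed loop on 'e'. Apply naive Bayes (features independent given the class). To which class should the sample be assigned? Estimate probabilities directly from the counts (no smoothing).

forged: (38/73) × (26/38) × (5/38) × (20/38) ≈ 0.0246651
authentic: (35/73) × (17/35) × (9/35) × (11/35) ≈ 0.0188202
Highest score → forged.

forged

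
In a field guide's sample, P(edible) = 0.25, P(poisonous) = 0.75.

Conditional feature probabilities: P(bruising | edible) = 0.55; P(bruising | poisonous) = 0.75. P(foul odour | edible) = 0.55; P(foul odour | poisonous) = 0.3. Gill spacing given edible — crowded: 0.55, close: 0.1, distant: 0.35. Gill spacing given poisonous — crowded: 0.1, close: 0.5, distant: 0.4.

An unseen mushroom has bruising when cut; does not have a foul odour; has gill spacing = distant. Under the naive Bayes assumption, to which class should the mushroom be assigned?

edible: 0.25 × 0.55 × (1−0.55) × 0.35 = 0.02165625
poisonous: 0.75 × 0.75 × (1−0.3) × 0.4 = 0.1575
Highest score → poisonous.

poisonous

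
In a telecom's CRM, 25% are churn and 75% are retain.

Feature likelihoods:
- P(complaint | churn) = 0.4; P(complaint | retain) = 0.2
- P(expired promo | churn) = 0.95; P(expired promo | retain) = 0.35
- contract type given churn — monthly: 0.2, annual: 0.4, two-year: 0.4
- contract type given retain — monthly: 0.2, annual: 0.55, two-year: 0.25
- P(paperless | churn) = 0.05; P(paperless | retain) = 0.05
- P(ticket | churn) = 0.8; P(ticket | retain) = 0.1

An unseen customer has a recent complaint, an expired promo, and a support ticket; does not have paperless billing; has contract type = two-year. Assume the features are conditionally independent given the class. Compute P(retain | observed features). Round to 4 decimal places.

churn: 0.25 × 0.4 × 0.95 × 0.4 × (1−0.05) × 0.8 = 0.02888
retain: 0.75 × 0.2 × 0.35 × 0.25 × (1−0.05) × 0.1 = 0.001246875
P(retain | x) = 0.001246875 / 0.030126875 ≈ 0.0414

0.0414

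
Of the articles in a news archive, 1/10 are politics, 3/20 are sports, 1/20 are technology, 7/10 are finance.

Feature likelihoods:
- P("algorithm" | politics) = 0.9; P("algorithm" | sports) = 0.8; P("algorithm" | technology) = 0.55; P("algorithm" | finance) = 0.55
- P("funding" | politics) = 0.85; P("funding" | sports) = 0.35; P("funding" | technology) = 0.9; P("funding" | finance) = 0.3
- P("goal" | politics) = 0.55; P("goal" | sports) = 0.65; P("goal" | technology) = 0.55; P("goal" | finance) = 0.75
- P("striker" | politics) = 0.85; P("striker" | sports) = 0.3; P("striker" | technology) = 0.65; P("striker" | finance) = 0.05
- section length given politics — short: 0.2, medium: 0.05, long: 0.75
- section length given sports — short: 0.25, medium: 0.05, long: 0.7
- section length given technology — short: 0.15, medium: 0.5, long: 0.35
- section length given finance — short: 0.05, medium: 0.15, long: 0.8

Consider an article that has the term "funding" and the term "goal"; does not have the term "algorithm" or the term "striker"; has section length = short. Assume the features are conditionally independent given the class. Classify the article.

finance

politics: 0.1 × (1−0.9) × 0.85 × 0.55 × (1−0.85) × 0.2 = 0.00014025
sports: 0.15 × (1−0.8) × 0.35 × 0.65 × (1−0.3) × 0.25 = 0.001194375
technology: 0.05 × (1−0.55) × 0.9 × 0.55 × (1−0.65) × 0.15 = 0.00058471875
finance: 0.7 × (1−0.55) × 0.3 × 0.75 × (1−0.05) × 0.05 = 0.0033665625
Highest score → finance.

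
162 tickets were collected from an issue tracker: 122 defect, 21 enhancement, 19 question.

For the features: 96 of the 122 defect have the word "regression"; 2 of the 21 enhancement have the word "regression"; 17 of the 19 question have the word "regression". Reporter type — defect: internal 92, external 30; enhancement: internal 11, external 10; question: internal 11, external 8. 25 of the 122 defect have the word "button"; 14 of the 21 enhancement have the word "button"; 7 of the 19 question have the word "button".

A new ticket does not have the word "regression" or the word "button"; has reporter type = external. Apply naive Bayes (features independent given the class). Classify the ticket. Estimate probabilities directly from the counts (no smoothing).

defect

defect: (122/162) × (26/122) × (30/122) × (97/122) ≈ 0.0313785
enhancement: (21/162) × (19/21) × (10/21) × (7/21) ≈ 0.0186165
question: (19/162) × (2/19) × (8/19) × (12/19) ≈ 0.00328306
Highest score → defect.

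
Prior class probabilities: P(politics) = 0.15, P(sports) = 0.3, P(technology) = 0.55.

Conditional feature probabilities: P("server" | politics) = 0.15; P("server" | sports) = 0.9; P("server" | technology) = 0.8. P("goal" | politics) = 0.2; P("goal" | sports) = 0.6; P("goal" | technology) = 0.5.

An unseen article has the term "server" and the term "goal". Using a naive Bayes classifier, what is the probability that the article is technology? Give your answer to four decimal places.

0.5692

politics: 0.15 × 0.15 × 0.2 = 0.0045
sports: 0.3 × 0.9 × 0.6 = 0.162
technology: 0.55 × 0.8 × 0.5 = 0.22
P(technology | x) = 0.22 / 0.3865 ≈ 0.5692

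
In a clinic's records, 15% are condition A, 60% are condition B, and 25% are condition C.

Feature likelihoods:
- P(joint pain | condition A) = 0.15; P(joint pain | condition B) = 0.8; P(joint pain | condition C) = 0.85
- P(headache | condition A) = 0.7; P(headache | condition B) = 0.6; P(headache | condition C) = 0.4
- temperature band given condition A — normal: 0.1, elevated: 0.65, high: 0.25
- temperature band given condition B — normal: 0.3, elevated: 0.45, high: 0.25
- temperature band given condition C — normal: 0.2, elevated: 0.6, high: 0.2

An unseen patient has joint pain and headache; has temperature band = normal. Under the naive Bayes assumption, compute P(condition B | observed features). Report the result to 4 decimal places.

0.8231

condition A: 0.15 × 0.15 × 0.7 × 0.1 = 0.001575
condition B: 0.6 × 0.8 × 0.6 × 0.3 = 0.0864
condition C: 0.25 × 0.85 × 0.4 × 0.2 = 0.017
P(condition B | x) = 0.0864 / 0.104975 ≈ 0.8231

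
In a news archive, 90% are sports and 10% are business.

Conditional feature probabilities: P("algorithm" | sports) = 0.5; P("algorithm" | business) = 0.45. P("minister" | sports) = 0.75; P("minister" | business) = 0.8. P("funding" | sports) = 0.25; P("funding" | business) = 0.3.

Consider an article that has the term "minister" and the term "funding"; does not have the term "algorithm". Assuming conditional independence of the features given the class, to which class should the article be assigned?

sports

sports: 0.9 × (1−0.5) × 0.75 × 0.25 = 0.084375
business: 0.1 × (1−0.45) × 0.8 × 0.3 = 0.0132
Highest score → sports.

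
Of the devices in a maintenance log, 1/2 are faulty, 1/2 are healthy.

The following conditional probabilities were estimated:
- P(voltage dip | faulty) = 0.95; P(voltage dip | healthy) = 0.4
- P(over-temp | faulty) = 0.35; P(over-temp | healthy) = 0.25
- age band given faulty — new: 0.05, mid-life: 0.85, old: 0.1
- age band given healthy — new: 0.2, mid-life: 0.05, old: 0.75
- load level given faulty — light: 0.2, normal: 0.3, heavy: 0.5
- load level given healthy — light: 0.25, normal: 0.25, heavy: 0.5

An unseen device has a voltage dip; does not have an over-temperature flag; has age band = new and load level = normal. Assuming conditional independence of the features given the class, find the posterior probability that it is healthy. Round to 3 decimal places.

faulty: 0.5 × 0.95 × (1−0.35) × 0.05 × 0.3 = 0.00463125
healthy: 0.5 × 0.4 × (1−0.25) × 0.2 × 0.25 = 0.0075
P(healthy | x) = 0.0075 / 0.01213125 ≈ 0.618

0.618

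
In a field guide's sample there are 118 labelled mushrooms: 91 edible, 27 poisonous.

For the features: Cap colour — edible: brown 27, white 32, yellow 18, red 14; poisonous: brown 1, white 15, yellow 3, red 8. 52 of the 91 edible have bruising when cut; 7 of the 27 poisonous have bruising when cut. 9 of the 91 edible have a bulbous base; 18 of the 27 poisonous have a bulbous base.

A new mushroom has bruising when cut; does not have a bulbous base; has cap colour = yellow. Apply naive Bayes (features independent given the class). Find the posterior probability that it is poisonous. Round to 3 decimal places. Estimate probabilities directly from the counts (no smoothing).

edible: (91/118) × (18/91) × (52/91) × (82/91) ≈ 0.0785462
poisonous: (27/118) × (3/27) × (7/27) × (9/27) ≈ 0.00219711
P(poisonous | x) = 0.00219711 / 0.08074331 ≈ 0.027

0.027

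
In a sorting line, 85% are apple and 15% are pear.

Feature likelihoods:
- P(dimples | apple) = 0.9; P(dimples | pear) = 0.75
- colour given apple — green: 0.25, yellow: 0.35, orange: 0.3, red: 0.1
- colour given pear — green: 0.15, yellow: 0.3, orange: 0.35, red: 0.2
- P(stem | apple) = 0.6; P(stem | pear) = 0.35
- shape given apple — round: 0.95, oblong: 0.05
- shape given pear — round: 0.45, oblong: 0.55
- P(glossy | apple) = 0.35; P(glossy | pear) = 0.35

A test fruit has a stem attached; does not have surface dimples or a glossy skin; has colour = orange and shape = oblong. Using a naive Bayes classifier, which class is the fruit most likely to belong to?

pear

apple: 0.85 × (1−0.9) × 0.3 × 0.6 × 0.05 × (1−0.35) = 0.00049725
pear: 0.15 × (1−0.75) × 0.35 × 0.35 × 0.55 × (1−0.35) = 0.001642265625
Highest score → pear.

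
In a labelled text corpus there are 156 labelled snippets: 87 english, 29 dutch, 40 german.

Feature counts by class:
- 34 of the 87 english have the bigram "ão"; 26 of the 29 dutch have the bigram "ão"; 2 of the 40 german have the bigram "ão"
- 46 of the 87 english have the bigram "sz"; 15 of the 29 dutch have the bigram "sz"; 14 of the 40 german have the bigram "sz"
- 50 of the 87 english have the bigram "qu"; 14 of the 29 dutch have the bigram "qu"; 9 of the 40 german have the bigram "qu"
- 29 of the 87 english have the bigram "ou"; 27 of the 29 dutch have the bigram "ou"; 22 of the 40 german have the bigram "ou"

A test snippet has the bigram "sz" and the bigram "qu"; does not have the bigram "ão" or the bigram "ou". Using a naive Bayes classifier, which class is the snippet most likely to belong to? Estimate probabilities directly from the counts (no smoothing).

english: (87/156) × (53/87) × (46/87) × (50/87) × (58/87) ≈ 0.0688255
dutch: (29/156) × (3/29) × (15/29) × (14/29) × (2/29) ≈ 0.000331171
german: (40/156) × (38/40) × (14/40) × (9/40) × (18/40) ≈ 0.00863221
Highest score → english.

english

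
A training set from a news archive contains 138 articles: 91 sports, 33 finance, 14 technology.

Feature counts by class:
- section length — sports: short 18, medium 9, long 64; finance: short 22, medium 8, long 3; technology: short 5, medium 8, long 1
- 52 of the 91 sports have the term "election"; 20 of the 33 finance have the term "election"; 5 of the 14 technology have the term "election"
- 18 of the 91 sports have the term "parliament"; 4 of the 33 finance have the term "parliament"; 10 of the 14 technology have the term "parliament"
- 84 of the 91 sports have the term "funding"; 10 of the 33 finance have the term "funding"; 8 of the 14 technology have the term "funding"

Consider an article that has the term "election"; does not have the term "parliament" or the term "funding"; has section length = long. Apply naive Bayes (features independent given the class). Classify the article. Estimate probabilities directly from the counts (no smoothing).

sports

sports: (91/138) × (64/91) × (52/91) × (73/91) × (7/91) ≈ 0.0163531
finance: (33/138) × (3/33) × (20/33) × (29/33) × (23/33) ≈ 0.00806968
technology: (14/138) × (1/14) × (5/14) × (4/14) × (6/14) ≈ 0.000316897
Highest score → sports.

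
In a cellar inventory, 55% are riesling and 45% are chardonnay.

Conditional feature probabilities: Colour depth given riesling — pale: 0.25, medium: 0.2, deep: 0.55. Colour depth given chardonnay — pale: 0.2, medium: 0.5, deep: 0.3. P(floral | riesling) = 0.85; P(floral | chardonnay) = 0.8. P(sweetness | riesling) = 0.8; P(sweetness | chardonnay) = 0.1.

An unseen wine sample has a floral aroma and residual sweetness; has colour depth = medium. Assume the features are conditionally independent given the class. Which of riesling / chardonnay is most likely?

riesling

riesling: 0.55 × 0.2 × 0.85 × 0.8 = 0.0748
chardonnay: 0.45 × 0.5 × 0.8 × 0.1 = 0.018
Highest score → riesling.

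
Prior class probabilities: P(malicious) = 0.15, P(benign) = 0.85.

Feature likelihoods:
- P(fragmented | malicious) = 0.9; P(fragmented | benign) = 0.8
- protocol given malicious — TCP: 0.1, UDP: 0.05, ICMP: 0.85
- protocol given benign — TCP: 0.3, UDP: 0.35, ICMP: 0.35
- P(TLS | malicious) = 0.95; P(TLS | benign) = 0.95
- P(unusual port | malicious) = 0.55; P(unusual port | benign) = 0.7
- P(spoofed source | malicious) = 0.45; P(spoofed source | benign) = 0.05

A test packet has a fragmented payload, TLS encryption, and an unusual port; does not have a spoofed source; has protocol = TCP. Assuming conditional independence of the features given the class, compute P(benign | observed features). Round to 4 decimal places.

malicious: 0.15 × 0.9 × 0.1 × 0.95 × 0.55 × (1−0.45) = 0.0038795625
benign: 0.85 × 0.8 × 0.3 × 0.95 × 0.7 × (1−0.05) = 0.128877
P(benign | x) = 0.128877 / 0.1327565625 ≈ 0.9708

0.9708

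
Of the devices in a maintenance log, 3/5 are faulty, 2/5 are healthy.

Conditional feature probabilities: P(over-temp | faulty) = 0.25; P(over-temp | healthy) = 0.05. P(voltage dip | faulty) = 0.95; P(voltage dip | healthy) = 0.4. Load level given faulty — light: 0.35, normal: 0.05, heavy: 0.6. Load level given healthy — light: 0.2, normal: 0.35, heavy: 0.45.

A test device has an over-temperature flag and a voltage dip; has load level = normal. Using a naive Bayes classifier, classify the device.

faulty: 0.6 × 0.25 × 0.95 × 0.05 = 0.007125
healthy: 0.4 × 0.05 × 0.4 × 0.35 = 0.0028
Highest score → faulty.

faulty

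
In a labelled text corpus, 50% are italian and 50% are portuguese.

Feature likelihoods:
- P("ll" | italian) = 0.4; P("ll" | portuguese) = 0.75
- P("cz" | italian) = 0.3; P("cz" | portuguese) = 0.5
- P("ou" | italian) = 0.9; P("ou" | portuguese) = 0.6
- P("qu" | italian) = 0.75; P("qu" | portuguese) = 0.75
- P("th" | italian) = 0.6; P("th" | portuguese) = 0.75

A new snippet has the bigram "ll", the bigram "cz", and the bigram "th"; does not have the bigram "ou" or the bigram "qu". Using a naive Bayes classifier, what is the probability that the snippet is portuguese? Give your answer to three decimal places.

italian: 0.5 × 0.4 × 0.3 × (1−0.9) × (1−0.75) × 0.6 = 0.0009
portuguese: 0.5 × 0.75 × 0.5 × (1−0.6) × (1−0.75) × 0.75 = 0.0140625
P(portuguese | x) = 0.0140625 / 0.0149625 ≈ 0.940

0.940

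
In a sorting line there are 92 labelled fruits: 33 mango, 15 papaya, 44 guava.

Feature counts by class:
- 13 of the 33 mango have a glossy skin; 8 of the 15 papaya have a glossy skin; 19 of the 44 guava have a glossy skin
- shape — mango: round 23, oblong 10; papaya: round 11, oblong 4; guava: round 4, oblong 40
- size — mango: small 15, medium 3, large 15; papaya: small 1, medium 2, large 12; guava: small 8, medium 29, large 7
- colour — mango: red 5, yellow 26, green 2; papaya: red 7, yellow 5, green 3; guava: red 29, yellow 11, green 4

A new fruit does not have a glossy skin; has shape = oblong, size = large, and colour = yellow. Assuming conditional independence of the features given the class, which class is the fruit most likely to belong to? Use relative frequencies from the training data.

mango

mango: (33/92) × (20/33) × (10/33) × (15/33) × (26/33) ≈ 0.023592
papaya: (15/92) × (7/15) × (4/15) × (12/15) × (5/15) ≈ 0.00541063
guava: (44/92) × (25/44) × (40/44) × (7/44) × (11/44) ≈ 0.00982528
Highest score → mango.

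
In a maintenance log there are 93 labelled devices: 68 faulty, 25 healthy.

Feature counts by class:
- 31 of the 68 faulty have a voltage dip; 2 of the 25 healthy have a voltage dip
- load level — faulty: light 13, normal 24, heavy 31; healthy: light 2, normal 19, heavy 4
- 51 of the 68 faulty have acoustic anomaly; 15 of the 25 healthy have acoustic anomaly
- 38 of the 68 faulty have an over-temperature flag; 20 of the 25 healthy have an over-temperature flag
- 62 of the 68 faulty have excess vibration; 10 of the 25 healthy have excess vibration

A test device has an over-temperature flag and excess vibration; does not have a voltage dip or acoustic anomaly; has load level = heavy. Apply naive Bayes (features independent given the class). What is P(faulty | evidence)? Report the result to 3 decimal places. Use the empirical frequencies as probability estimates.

0.820

faulty: (68/93) × (37/68) × (31/68) × (17/68) × (38/68) × (62/68) ≈ 0.023103
healthy: (25/93) × (23/25) × (4/25) × (10/25) × (20/25) × (10/25) ≈ 0.00506495
P(faulty | x) = 0.023103 / 0.02816795 ≈ 0.820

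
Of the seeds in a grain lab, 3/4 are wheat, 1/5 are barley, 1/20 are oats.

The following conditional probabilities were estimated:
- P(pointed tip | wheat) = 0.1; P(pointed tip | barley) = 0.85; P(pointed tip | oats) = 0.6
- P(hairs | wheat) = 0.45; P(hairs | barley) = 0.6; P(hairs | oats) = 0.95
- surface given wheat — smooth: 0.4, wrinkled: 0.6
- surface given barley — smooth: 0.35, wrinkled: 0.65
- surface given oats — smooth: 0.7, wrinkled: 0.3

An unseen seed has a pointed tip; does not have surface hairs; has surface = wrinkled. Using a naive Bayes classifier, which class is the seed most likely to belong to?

wheat: 0.75 × 0.1 × (1−0.45) × 0.6 = 0.02475
barley: 0.2 × 0.85 × (1−0.6) × 0.65 = 0.0442
oats: 0.05 × 0.6 × (1−0.95) × 0.3 = 0.00045
Highest score → barley.

barley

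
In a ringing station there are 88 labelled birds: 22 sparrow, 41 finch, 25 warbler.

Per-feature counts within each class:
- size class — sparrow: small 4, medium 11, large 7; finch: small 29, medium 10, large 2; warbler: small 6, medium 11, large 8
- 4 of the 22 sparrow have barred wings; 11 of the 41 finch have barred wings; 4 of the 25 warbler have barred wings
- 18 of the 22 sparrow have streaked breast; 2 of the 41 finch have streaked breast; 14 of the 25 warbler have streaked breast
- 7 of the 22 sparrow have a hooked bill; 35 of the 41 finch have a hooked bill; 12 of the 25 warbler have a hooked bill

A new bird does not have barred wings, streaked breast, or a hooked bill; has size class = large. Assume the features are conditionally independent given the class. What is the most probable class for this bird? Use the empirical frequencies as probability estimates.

sparrow: (22/88) × (7/22) × (18/22) × (4/22) × (15/22) ≈ 0.0080681
finch: (41/88) × (2/41) × (30/41) × (39/41) × (6/41) ≈ 0.0023149
warbler: (25/88) × (8/25) × (21/25) × (11/25) × (13/25) = 0.017472
Highest score → warbler.

warbler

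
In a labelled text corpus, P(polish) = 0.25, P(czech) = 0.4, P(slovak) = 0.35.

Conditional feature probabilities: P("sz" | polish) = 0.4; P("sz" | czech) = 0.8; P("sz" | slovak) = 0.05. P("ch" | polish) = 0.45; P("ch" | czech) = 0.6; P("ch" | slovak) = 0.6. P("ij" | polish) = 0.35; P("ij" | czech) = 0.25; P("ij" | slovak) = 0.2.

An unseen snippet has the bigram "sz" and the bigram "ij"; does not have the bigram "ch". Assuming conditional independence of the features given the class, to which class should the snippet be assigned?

polish: 0.25 × 0.4 × (1−0.45) × 0.35 = 0.01925
czech: 0.4 × 0.8 × (1−0.6) × 0.25 = 0.032
slovak: 0.35 × 0.05 × (1−0.6) × 0.2 = 0.0014
Highest score → czech.

czech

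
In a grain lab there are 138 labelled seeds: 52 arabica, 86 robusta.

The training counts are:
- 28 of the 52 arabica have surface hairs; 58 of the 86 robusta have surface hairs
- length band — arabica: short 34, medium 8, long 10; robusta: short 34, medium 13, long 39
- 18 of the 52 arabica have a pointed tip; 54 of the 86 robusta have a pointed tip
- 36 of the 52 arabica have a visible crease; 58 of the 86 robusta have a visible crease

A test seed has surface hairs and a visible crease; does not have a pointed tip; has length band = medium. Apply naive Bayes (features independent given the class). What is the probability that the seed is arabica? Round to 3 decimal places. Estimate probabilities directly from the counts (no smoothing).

0.470

arabica: (52/138) × (28/52) × (8/52) × (34/52) × (36/52) ≈ 0.0141299
robusta: (86/138) × (58/86) × (13/86) × (32/86) × (58/86) ≈ 0.0159432
P(arabica | x) = 0.0141299 / 0.0300731 ≈ 0.470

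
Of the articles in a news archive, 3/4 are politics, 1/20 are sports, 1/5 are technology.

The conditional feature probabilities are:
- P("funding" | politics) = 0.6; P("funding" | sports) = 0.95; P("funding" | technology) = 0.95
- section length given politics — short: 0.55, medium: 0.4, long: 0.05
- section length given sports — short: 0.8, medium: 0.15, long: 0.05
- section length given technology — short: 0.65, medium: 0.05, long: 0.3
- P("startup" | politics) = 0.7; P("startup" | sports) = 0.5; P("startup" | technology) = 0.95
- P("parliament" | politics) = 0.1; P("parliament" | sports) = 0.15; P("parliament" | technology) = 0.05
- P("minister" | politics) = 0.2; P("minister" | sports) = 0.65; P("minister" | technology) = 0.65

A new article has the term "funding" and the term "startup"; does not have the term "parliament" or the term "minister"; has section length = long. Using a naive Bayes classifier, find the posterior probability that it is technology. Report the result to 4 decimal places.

politics: 0.75 × 0.6 × 0.05 × 0.7 × (1−0.1) × (1−0.2) = 0.01134
sports: 0.05 × 0.95 × 0.05 × 0.5 × (1−0.15) × (1−0.65) = 0.00035328125
technology: 0.2 × 0.95 × 0.3 × 0.95 × (1−0.05) × (1−0.65) = 0.018004875
P(technology | x) = 0.018004875 / 0.02969815625 ≈ 0.6063

0.6063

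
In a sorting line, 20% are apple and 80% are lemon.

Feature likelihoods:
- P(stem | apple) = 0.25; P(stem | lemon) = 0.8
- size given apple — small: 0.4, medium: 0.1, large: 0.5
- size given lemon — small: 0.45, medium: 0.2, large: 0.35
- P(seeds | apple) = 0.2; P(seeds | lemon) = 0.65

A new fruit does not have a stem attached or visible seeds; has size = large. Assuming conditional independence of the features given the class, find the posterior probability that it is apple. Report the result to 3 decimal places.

0.754

apple: 0.2 × (1−0.25) × 0.5 × (1−0.2) = 0.06
lemon: 0.8 × (1−0.8) × 0.35 × (1−0.65) = 0.0196
P(apple | x) = 0.06 / 0.0796 ≈ 0.754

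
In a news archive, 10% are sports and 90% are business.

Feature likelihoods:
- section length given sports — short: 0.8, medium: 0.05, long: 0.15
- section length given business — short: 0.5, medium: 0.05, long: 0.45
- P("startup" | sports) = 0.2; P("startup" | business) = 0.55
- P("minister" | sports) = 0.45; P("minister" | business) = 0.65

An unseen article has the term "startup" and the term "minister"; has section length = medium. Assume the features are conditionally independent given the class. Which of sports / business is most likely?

sports: 0.1 × 0.05 × 0.2 × 0.45 = 0.00045
business: 0.9 × 0.05 × 0.55 × 0.65 = 0.0160875
Highest score → business.

business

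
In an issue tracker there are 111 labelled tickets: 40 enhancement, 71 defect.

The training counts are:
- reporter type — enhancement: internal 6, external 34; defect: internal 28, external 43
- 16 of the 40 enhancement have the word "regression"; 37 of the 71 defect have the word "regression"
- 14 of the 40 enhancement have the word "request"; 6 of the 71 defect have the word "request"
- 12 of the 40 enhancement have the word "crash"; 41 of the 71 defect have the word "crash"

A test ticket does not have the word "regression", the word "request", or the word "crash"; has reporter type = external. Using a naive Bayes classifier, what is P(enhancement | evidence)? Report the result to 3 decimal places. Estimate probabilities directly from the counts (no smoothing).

enhancement: (40/111) × (34/40) × (24/40) × (26/40) × (28/40) ≈ 0.0836216
defect: (71/111) × (43/71) × (34/71) × (65/71) × (30/71) ≈ 0.0717603
P(enhancement | x) = 0.0836216 / 0.1553819 ≈ 0.538

0.538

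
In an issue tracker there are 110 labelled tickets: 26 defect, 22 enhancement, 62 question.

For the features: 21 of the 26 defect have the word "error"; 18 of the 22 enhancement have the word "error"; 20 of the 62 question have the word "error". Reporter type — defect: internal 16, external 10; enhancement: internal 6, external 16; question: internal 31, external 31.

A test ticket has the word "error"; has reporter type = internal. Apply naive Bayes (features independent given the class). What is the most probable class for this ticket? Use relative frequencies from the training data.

defect: (26/110) × (21/26) × (16/26) ≈ 0.117483
enhancement: (22/110) × (18/22) × (6/22) ≈ 0.0446281
question: (62/110) × (20/62) × (31/62) ≈ 0.0909091
Highest score → defect.

defect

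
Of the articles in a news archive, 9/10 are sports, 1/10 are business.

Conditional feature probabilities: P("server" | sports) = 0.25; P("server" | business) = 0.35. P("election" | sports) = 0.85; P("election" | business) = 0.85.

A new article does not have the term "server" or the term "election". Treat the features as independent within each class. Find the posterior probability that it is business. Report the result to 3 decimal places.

0.088

sports: 0.9 × (1−0.25) × (1−0.85) = 0.10125
business: 0.1 × (1−0.35) × (1−0.85) = 0.00975
P(business | x) = 0.00975 / 0.111 ≈ 0.088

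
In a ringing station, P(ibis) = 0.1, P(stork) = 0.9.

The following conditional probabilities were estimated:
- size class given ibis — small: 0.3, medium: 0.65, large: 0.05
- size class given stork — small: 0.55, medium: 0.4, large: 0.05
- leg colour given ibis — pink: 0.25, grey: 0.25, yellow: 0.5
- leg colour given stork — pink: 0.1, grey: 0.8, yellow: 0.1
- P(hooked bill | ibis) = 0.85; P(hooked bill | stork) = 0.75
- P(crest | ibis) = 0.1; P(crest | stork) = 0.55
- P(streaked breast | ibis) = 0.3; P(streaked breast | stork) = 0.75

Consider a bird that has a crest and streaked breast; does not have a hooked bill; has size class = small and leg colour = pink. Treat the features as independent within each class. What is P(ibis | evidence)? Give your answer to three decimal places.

0.007

ibis: 0.1 × 0.3 × 0.25 × (1−0.85) × 0.1 × 0.3 = 0.00003375
stork: 0.9 × 0.55 × 0.1 × (1−0.75) × 0.55 × 0.75 = 0.0051046875
P(ibis | x) = 0.00003375 / 0.0051384375 ≈ 0.007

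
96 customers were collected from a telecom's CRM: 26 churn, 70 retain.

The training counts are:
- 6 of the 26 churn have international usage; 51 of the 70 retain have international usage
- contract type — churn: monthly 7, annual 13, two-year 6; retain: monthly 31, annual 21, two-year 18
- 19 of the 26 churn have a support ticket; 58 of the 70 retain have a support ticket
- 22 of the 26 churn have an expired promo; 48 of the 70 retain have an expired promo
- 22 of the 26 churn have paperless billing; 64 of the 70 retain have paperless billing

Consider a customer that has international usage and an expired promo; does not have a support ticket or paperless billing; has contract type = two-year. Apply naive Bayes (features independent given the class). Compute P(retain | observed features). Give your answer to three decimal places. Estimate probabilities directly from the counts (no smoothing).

0.731

churn: (26/96) × (6/26) × (6/26) × (7/26) × (22/26) × (4/26) ≈ 0.000505497
retain: (70/96) × (51/70) × (18/70) × (12/70) × (48/70) × (6/70) ≈ 0.00137643
P(retain | x) = 0.00137643 / 0.001881927 ≈ 0.731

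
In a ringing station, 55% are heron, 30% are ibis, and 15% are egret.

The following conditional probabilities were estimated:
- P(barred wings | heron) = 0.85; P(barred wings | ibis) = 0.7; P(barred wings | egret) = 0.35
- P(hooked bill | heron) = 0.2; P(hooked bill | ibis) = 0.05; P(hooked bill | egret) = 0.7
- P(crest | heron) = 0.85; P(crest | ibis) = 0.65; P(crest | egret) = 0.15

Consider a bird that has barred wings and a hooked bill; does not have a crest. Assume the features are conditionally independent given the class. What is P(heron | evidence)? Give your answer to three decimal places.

heron: 0.55 × 0.85 × 0.2 × (1−0.85) = 0.014025
ibis: 0.3 × 0.7 × 0.05 × (1−0.65) = 0.003675
egret: 0.15 × 0.35 × 0.7 × (1−0.15) = 0.0312375
P(heron | x) = 0.014025 / 0.0489375 ≈ 0.287

0.287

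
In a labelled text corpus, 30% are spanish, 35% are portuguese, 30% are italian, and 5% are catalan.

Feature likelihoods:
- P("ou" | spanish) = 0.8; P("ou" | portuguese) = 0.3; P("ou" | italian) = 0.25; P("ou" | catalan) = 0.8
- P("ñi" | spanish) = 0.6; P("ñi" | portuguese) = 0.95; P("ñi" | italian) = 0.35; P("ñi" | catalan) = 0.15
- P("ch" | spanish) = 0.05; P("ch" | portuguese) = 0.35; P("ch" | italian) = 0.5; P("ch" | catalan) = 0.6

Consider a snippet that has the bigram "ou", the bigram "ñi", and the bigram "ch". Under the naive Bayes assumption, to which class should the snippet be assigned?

portuguese

spanish: 0.3 × 0.8 × 0.6 × 0.05 = 0.0072
portuguese: 0.35 × 0.3 × 0.95 × 0.35 = 0.0349125
italian: 0.3 × 0.25 × 0.35 × 0.5 = 0.013125
catalan: 0.05 × 0.8 × 0.15 × 0.6 = 0.0036
Highest score → portuguese.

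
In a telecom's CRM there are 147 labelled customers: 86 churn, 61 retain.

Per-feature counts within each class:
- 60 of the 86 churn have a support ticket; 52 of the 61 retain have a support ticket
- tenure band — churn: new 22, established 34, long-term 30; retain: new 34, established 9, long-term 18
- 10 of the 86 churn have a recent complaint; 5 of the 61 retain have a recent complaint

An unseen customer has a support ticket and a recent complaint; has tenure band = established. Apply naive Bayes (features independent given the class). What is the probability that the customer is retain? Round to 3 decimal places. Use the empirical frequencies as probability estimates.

0.186

churn: (86/147) × (60/86) × (34/86) × (10/86) ≈ 0.0187636
retain: (61/147) × (52/61) × (9/61) × (5/61) ≈ 0.00427798
P(retain | x) = 0.00427798 / 0.02304158 ≈ 0.186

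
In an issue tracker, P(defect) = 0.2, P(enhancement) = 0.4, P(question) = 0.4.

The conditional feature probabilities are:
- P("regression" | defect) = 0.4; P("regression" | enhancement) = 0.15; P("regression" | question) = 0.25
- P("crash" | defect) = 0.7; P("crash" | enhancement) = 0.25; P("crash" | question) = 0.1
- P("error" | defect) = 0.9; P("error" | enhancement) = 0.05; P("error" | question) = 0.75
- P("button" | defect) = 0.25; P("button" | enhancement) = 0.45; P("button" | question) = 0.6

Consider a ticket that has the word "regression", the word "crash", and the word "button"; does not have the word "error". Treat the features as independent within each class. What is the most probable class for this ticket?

enhancement

defect: 0.2 × 0.4 × 0.7 × (1−0.9) × 0.25 = 0.0014
enhancement: 0.4 × 0.15 × 0.25 × (1−0.05) × 0.45 = 0.0064125
question: 0.4 × 0.25 × 0.1 × (1−0.75) × 0.6 = 0.0015
Highest score → enhancement.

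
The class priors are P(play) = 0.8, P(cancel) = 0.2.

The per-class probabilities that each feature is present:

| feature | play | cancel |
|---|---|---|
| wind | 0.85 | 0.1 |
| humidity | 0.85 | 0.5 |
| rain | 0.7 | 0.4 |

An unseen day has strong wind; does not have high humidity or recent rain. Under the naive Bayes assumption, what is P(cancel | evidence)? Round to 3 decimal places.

play: 0.8 × 0.85 × (1−0.85) × (1−0.7) = 0.0306
cancel: 0.2 × 0.1 × (1−0.5) × (1−0.4) = 0.006
P(cancel | x) = 0.006 / 0.0366 ≈ 0.164

0.164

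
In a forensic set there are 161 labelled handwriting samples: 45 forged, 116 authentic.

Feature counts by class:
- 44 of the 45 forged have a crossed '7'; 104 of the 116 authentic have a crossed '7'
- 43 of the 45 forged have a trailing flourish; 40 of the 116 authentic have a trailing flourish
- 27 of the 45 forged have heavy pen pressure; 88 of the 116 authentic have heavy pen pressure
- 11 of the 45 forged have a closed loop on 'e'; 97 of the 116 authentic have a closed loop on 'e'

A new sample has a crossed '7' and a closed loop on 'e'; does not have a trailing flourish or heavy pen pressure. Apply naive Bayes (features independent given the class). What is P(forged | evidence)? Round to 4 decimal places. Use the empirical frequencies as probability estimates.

forged: (45/161) × (44/45) × (2/45) × (18/45) × (11/45) ≈ 0.00118764
authentic: (116/161) × (104/116) × (76/116) × (28/116) × (97/116) ≈ 0.0854234
P(forged | x) = 0.00118764 / 0.08661104 ≈ 0.0137

0.0137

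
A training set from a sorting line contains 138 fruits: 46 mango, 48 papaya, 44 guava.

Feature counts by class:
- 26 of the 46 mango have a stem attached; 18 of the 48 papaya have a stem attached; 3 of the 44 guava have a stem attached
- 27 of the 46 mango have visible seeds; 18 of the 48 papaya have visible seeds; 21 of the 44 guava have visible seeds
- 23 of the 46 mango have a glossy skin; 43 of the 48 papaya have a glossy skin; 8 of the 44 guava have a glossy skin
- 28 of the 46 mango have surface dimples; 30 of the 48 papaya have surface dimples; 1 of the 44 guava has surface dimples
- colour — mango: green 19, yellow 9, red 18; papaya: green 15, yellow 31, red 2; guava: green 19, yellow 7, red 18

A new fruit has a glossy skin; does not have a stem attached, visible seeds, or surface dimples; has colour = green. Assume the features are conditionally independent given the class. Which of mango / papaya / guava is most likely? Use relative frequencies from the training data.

papaya

mango: (46/138) × (20/46) × (19/46) × (23/46) × (18/46) × (19/46) ≈ 0.00483757
papaya: (48/138) × (30/48) × (30/48) × (43/48) × (18/48) × (15/48) ≈ 0.0142637
guava: (44/138) × (41/44) × (23/44) × (8/44) × (43/44) × (19/44) ≈ 0.0119161
Highest score → papaya.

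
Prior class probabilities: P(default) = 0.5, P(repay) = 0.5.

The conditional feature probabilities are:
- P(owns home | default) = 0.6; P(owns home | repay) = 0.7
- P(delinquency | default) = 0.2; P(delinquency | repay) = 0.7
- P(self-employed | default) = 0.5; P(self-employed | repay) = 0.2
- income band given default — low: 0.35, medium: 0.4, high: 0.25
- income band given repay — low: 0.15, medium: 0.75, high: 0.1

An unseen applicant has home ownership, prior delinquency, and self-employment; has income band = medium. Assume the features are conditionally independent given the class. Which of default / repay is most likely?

default: 0.5 × 0.6 × 0.2 × 0.5 × 0.4 = 0.012
repay: 0.5 × 0.7 × 0.7 × 0.2 × 0.75 = 0.03675
Highest score → repay.

repay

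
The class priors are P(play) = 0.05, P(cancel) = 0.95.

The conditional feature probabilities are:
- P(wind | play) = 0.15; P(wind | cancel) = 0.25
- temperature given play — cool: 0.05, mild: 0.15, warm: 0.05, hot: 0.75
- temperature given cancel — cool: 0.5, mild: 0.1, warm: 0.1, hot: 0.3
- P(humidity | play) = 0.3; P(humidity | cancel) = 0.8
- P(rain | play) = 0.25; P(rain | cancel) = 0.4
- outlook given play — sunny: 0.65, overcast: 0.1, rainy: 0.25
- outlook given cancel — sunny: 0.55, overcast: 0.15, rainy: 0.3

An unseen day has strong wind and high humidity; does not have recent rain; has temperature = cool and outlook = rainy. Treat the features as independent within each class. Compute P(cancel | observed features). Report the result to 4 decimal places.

play: 0.05 × 0.15 × 0.05 × 0.3 × (1−0.25) × 0.25 = 0.00002109375
cancel: 0.95 × 0.25 × 0.5 × 0.8 × (1−0.4) × 0.3 = 0.0171
P(cancel | x) = 0.0171 / 0.01712109375 ≈ 0.9988

0.9988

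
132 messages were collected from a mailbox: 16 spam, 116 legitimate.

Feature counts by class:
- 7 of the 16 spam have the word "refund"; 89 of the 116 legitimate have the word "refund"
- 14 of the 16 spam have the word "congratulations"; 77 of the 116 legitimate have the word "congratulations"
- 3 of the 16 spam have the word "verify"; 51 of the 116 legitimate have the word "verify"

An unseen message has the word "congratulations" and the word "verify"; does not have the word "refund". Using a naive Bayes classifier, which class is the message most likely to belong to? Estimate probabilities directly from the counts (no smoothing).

spam: (16/132) × (9/16) × (14/16) × (3/16) ≈ 0.0111861
legitimate: (116/132) × (27/116) × (77/116) × (51/116) ≈ 0.0596946
Highest score → legitimate.

legitimate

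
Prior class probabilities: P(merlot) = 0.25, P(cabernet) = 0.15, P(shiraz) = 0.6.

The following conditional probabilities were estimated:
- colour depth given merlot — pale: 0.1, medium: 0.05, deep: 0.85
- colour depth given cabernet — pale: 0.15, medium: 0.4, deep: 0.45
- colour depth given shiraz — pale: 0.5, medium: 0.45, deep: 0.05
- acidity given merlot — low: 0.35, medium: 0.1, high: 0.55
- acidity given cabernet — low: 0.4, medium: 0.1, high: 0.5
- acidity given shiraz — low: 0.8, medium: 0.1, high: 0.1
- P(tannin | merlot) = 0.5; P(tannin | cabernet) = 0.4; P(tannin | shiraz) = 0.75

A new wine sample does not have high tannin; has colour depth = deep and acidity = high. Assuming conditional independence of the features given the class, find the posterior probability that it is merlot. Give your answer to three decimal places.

0.736

merlot: 0.25 × 0.85 × 0.55 × (1−0.5) = 0.0584375
cabernet: 0.15 × 0.45 × 0.5 × (1−0.4) = 0.02025
shiraz: 0.6 × 0.05 × 0.1 × (1−0.75) = 0.00075
P(merlot | x) = 0.0584375 / 0.0794375 ≈ 0.736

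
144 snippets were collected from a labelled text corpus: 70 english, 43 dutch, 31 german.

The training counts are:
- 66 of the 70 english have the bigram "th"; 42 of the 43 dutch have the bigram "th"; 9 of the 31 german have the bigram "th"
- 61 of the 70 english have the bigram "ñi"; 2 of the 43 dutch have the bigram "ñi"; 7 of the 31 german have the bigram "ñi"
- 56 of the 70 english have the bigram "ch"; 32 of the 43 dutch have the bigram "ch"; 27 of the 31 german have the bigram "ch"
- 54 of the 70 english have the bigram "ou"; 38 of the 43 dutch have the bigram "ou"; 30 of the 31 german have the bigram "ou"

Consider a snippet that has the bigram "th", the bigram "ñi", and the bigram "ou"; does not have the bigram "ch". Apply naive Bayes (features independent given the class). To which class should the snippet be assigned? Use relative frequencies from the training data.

english: (70/144) × (66/70) × (61/70) × (14/70) × (54/70) ≈ 0.0616224
dutch: (43/144) × (42/43) × (2/43) × (11/43) × (38/43) ≈ 0.00306682
german: (31/144) × (9/31) × (7/31) × (4/31) × (30/31) ≈ 0.00176228
Highest score → english.

english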